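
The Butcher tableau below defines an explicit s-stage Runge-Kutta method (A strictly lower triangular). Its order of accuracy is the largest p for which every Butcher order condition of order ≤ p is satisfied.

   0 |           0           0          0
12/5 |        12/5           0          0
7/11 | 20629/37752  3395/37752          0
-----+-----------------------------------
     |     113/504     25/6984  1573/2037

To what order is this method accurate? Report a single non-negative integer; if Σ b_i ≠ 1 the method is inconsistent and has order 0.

b = (113/504, 25/6984, 1573/2037)
c = (0, 12/5, 7/11)
Ac = (0, 0, 679/3146)
Σ b_i: 113/504·1 + 25/6984·1 + 1573/2037·1 = 1 ✓
b·c: 25/6984·12/5 + 1573/2037·7/11 = 1/2 ✓
b·c²: 25/6984·144/25 + 1573/2037·49/121 = 1/3 ✓
b·Ac: 1573/2037·679/3146 = 1/6 ✓; 3 stages ⇒ order 3.

3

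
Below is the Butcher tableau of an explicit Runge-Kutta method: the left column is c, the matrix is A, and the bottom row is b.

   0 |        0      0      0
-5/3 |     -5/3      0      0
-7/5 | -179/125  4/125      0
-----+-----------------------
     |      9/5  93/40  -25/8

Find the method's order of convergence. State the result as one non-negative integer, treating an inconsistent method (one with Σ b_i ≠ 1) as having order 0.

3

b = (9/5, 93/40, -25/8)
c = (0, -5/3, -7/5)
Ac = (0, 0, -4/75)
Σ b_i: 9/5·1 + 93/40·1 + (-25/8)·1 = 1 ✓
b·c: 93/40·(-5/3) + (-25/8)·(-7/5) = 1/2 ✓
b·c²: 93/40·25/9 + (-25/8)·49/25 = 1/3 ✓
b·Ac: (-25/8)·(-4/75) = 1/6 ✓; 3 stages ⇒ order 3.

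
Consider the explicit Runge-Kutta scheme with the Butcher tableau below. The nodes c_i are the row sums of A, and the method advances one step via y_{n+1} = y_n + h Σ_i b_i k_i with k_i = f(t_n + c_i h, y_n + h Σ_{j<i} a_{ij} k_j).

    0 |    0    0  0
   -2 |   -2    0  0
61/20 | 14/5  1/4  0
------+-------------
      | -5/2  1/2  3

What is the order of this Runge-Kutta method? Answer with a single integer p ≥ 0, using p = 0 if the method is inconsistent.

1

b = (-5/2, 1/2, 3)
c = (0, -2, 61/20)
Ac = (0, 0, -1/2)
Σ b_i: (-5/2)·1 + 1/2·1 + 3·1 = 1 ✓
b·c: 1/2·(-2) + 3·61/20 = 163/20 ≠ 1/2 ⇒ order 1.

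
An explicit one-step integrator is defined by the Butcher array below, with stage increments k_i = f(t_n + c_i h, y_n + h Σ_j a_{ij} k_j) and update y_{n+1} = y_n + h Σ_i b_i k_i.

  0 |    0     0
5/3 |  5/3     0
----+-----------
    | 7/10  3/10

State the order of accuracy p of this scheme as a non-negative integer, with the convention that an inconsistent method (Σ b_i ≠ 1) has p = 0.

b = (7/10, 3/10)
c = (0, 5/3)
Σ b_i: 7/10·1 + 3/10·1 = 1 ✓
b·c: 3/10·5/3 = 1/2 ✓; 2 stages ⇒ order 2.

2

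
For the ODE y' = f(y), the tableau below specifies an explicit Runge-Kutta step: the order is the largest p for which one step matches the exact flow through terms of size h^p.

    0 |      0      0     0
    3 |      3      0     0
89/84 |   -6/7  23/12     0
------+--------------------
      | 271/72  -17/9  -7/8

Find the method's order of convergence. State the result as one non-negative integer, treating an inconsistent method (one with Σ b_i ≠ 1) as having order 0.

1

b = (271/72, -17/9, -7/8)
c = (0, 3, 89/84)
Ac = (0, 0, 23/4)
Σ b_i: 271/72·1 + (-17/9)·1 + (-7/8)·1 = 1 ✓
b·c: (-17/9)·3 + (-7/8)·89/84 = -211/32 ≠ 1/2 ⇒ order 1.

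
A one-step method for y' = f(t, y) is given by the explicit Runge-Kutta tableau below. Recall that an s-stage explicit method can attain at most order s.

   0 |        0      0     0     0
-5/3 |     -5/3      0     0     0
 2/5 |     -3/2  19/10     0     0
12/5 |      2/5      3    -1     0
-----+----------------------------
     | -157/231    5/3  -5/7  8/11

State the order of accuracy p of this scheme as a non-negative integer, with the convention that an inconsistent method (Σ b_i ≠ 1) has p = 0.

b = (-157/231, 5/3, -5/7, 8/11)
c = (0, -5/3, 2/5, 12/5)
Ac = (0, 0, -19/6, -27/5)
Σ b_i: (-157/231)·1 + 5/3·1 + (-5/7)·1 + 8/11·1 = 1 ✓
b·c: 5/3·(-5/3) + (-5/7)·2/5 + 8/11·12/5 = -4567/3465 ≠ 1/2 ⇒ order 1.

1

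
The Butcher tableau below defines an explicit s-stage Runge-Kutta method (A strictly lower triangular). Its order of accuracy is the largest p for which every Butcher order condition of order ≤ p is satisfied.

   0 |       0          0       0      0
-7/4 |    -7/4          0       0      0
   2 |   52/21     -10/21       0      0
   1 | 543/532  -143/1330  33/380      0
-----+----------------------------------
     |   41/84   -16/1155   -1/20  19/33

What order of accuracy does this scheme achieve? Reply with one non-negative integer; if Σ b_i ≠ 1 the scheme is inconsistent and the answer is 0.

b = (41/84, -16/1155, -1/20, 19/33)
c = (0, -7/4, 2, 1)
Ac = (0, 0, 5/6, 55/152)
Σ b_i: 41/84·1 + (-16/1155)·1 + (-1/20)·1 + 19/33·1 = 1 ✓
b·c: (-16/1155)·(-7/4) + (-1/20)·2 + 19/33·1 = 1/2 ✓
b·c²: (-16/1155)·49/16 + (-1/20)·4 + 19/33·1 = 1/3 ✓
b·Ac: (-1/20)·5/6 + 19/33·55/152 = 1/6 ✓
b·c³: (-16/1155)·(-343/64) + (-1/20)·8 + 19/33·1 = 1/4 ✓
b·(c∘Ac): (-1/20)·5/3 + 19/33·55/152 = 1/8 ✓
b·Ac²: (-1/20)·(-35/24) + 19/33·11/608 = 1/12 ✓
b·A²c: 19/33·11/152 = 1/24 ✓; 4 stages ⇒ order 4.

4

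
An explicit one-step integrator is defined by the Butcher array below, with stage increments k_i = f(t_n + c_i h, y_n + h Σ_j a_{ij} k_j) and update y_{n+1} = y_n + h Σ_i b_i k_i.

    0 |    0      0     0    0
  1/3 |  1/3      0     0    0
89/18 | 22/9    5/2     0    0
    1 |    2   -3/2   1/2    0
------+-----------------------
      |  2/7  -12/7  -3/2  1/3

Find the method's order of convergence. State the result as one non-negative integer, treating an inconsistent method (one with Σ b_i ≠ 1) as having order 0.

b = (2/7, -12/7, -3/2, 1/3)
c = (0, 1/3, 89/18, 1)
Ac = (0, 0, 5/6, 71/36)
Σ b_i: 2/7·1 + (-12/7)·1 + (-3/2)·1 + 1/3·1 = -109/42 ≠ 1 ⇒ order 0.

0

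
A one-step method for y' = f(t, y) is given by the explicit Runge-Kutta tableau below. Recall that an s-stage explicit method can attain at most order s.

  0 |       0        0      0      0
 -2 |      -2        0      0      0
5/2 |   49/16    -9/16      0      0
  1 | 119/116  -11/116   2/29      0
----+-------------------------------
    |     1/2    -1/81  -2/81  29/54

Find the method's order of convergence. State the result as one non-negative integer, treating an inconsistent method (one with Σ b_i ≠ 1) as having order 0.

4

b = (1/2, -1/81, -2/81, 29/54)
c = (0, -2, 5/2, 1)
Ac = (0, 0, 9/8, 21/58)
Σ b_i: 1/2·1 + (-1/81)·1 + (-2/81)·1 + 29/54·1 = 1 ✓
b·c: (-1/81)·(-2) + (-2/81)·5/2 + 29/54·1 = 1/2 ✓
b·c²: (-1/81)·4 + (-2/81)·25/4 + 29/54·1 = 1/3 ✓
b·Ac: (-2/81)·9/8 + 29/54·21/58 = 1/6 ✓
b·c³: (-1/81)·(-8) + (-2/81)·125/8 + 29/54·1 = 1/4 ✓
b·(c∘Ac): (-2/81)·45/16 + 29/54·21/58 = 1/8 ✓
b·Ac²: (-2/81)·(-9/4) + 29/54·3/58 = 1/12 ✓
b·A²c: 29/54·9/116 = 1/24 ✓; 4 stages ⇒ order 4.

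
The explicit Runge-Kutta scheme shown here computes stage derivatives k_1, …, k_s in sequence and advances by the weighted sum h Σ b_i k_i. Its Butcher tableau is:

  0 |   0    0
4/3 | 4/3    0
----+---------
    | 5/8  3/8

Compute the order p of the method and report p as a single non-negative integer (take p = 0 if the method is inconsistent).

2

b = (5/8, 3/8)
c = (0, 4/3)
Σ b_i: 5/8·1 + 3/8·1 = 1 ✓
b·c: 3/8·4/3 = 1/2 ✓; 2 stages ⇒ order 2.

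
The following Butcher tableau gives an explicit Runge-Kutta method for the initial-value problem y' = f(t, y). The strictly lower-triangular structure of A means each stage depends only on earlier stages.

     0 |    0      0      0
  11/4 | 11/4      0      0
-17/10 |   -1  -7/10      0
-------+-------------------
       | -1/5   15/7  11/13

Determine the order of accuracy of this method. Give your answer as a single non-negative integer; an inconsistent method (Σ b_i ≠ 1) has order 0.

b = (-1/5, 15/7, 11/13)
c = (0, 11/4, -17/10)
Ac = (0, 0, -77/40)
Σ b_i: (-1/5)·1 + 15/7·1 + 11/13·1 = 1269/455 ≠ 1 ⇒ order 0.

0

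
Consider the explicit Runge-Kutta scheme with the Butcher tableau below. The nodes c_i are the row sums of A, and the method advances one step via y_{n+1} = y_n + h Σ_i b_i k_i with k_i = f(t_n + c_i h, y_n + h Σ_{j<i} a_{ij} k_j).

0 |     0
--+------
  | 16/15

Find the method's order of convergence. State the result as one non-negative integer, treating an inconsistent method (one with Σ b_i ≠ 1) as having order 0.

0

b = (16/15)
c = (0)
Σ b_i: 16/15·1 = 16/15 ≠ 1 ⇒ order 0.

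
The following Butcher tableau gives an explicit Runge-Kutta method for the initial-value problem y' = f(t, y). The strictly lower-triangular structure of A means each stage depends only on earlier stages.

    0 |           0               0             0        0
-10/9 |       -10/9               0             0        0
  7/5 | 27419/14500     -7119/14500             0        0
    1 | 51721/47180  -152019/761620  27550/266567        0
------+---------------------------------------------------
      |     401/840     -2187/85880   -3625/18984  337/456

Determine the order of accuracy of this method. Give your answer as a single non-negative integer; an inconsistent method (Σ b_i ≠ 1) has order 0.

4

b = (401/840, -2187/85880, -3625/18984, 337/456)
c = (0, -10/9, 7/5, 1)
Ac = (0, 0, 791/1450, 247/674)
Σ b_i: 401/840·1 + (-2187/85880)·1 + (-3625/18984)·1 + 337/456·1 = 1 ✓
b·c: (-2187/85880)·(-10/9) + (-3625/18984)·7/5 + 337/456·1 = 1/2 ✓
b·c²: (-2187/85880)·100/81 + (-3625/18984)·49/25 + 337/456·1 = 1/3 ✓
b·Ac: (-3625/18984)·791/1450 + 337/456·247/674 = 1/6 ✓
b·c³: (-2187/85880)·(-1000/729) + (-3625/18984)·343/125 + 337/456·1 = 1/4 ✓
b·(c∘Ac): (-3625/18984)·5537/7250 + 337/456·247/674 = 1/8 ✓
b·Ac²: (-3625/18984)·(-791/1305) + 337/456·(-133/3033) = 1/12 ✓
b·A²c: 337/456·19/337 = 1/24 ✓; 4 stages ⇒ order 4.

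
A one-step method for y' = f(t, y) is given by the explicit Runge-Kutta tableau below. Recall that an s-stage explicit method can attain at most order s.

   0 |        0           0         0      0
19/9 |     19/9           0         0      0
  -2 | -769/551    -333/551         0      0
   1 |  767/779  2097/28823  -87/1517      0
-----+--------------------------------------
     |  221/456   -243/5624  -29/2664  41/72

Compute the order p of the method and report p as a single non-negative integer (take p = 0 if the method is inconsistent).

4

b = (221/456, -243/5624, -29/2664, 41/72)
c = (0, 19/9, -2, 1)
Ac = (0, 0, -37/29, 11/41)
Σ b_i: 221/456·1 + (-243/5624)·1 + (-29/2664)·1 + 41/72·1 = 1 ✓
b·c: (-243/5624)·19/9 + (-29/2664)·(-2) + 41/72·1 = 1/2 ✓
b·c²: (-243/5624)·361/81 + (-29/2664)·4 + 41/72·1 = 1/3 ✓
b·Ac: (-29/2664)·(-37/29) + 41/72·11/41 = 1/6 ✓
b·c³: (-243/5624)·6859/729 + (-29/2664)·(-8) + 41/72·1 = 1/4 ✓
b·(c∘Ac): (-29/2664)·74/29 + 41/72·11/41 = 1/8 ✓
b·Ac²: (-29/2664)·(-703/261) + 41/72·35/369 = 1/12 ✓
b·A²c: 41/72·3/41 = 1/24 ✓; 4 stages ⇒ order 4.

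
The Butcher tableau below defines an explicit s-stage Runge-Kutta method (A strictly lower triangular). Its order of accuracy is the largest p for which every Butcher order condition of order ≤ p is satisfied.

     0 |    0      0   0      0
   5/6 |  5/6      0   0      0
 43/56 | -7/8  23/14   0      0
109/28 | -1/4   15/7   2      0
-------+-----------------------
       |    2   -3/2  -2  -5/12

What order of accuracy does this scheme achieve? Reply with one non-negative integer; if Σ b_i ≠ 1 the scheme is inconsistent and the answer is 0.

0

b = (2, -3/2, -2, -5/12)
c = (0, 5/6, 43/56, 109/28)
Ac = (0, 0, 115/84, 93/28)
Σ b_i: 2·1 + (-3/2)·1 + (-2)·1 + (-5/12)·1 = -23/12 ≠ 1 ⇒ order 0.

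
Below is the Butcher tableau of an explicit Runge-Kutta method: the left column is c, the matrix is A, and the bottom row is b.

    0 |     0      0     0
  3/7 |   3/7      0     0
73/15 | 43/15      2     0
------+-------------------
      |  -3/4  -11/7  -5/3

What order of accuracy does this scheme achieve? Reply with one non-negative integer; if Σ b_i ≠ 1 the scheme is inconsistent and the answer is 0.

b = (-3/4, -11/7, -5/3)
c = (0, 3/7, 73/15)
Ac = (0, 0, 6/7)
Σ b_i: (-3/4)·1 + (-11/7)·1 + (-5/3)·1 = -335/84 ≠ 1 ⇒ order 0.

0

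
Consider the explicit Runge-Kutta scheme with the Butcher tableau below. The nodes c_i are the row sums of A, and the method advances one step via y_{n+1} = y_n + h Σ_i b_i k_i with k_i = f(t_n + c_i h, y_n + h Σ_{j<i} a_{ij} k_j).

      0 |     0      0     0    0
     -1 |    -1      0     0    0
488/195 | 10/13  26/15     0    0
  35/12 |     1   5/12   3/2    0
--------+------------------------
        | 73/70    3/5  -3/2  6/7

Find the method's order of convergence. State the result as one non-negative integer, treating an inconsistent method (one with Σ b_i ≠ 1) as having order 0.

b = (73/70, 3/5, -3/2, 6/7)
c = (0, -1, 488/195, 35/12)
Ac = (0, 0, -26/15, 2603/780)
Σ b_i: 73/70·1 + 3/5·1 + (-3/2)·1 + 6/7·1 = 1 ✓
b·c: 3/5·(-1) + (-3/2)·488/195 + 6/7·35/12 = -241/130 ≠ 1/2 ⇒ order 1.

1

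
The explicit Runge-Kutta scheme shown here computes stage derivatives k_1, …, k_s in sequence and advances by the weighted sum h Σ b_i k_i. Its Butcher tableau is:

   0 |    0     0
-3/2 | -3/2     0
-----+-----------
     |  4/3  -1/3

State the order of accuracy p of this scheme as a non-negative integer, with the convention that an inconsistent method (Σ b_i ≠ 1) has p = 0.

b = (4/3, -1/3)
c = (0, -3/2)
Σ b_i: 4/3·1 + (-1/3)·1 = 1 ✓
b·c: (-1/3)·(-3/2) = 1/2 ✓; 2 stages ⇒ order 2.

2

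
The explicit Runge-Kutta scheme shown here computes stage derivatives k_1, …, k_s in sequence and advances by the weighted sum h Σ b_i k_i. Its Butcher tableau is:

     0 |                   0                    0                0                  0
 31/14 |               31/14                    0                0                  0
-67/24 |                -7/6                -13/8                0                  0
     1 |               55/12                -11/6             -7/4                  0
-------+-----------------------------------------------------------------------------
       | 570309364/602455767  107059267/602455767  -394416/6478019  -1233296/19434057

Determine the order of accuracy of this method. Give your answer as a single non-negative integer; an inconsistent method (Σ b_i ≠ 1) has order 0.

b = (570309364/602455767, 107059267/602455767, -394416/6478019, -1233296/19434057)
c = (0, 31/14, -67/24, 1)
Ac = (0, 0, -403/112, 185/224)
Σ b_i: 570309364/602455767·1 + 107059267/602455767·1 + (-394416/6478019)·1 + (-1233296/19434057)·1 = 1 ✓
b·c: 107059267/602455767·31/14 + (-394416/6478019)·(-67/24) + (-1233296/19434057)·1 = 1/2 ✓
b·c²: 107059267/602455767·961/196 + (-394416/6478019)·4489/576 + (-1233296/19434057)·1 = 1/3 ✓
b·Ac: (-394416/6478019)·(-403/112) + (-1233296/19434057)·185/224 = 1/6 ✓
b·c³: 107059267/602455767·29791/2744 + (-394416/6478019)·(-300763/13824) + (-1233296/19434057)·1 = 4629653649/1451076256 ≠ 1/4 ⇒ order 3.
b·(c∘Ac): (-394416/6478019)·27001/2688 + (-1233296/19434057)·185/224 = -103234513/155472456 ≠ 1/8
b·Ac²: (-394416/6478019)·(-12493/1568) + (-1233296/19434057)·(-2554543/112896) = 37632450953/19589529456 ≠ 1/12
b·A²c: (-1233296/19434057)·403/64 = -31063643/77736228 ≠ 1/24

3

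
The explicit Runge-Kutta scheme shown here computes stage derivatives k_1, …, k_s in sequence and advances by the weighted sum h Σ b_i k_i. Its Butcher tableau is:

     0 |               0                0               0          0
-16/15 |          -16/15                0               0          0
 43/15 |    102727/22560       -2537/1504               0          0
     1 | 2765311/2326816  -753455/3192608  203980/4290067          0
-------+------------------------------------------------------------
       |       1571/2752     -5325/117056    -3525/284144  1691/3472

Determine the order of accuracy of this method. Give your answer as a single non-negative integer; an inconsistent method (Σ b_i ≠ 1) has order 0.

4

b = (1571/2752, -5325/117056, -3525/284144, 1691/3472)
c = (0, -16/15, 43/15, 1)
Ac = (0, 0, 2537/1410, 3937/10146)
Σ b_i: 1571/2752·1 + (-5325/117056)·1 + (-3525/284144)·1 + 1691/3472·1 = 1 ✓
b·c: (-5325/117056)·(-16/15) + (-3525/284144)·43/15 + 1691/3472·1 = 1/2 ✓
b·c²: (-5325/117056)·256/225 + (-3525/284144)·1849/225 + 1691/3472·1 = 1/3 ✓
b·Ac: (-3525/284144)·2537/1410 + 1691/3472·3937/10146 = 1/6 ✓
b·c³: (-5325/117056)·(-4096/3375) + (-3525/284144)·79507/3375 + 1691/3472·1 = 1/4 ✓
b·(c∘Ac): (-3525/284144)·109091/21150 + 1691/3472·3937/10146 = 1/8 ✓
b·Ac²: (-3525/284144)·(-20296/10575) + 1691/3472·620/5073 = 1/12 ✓
b·A²c: 1691/3472·434/5073 = 1/24 ✓; 4 stages ⇒ order 4.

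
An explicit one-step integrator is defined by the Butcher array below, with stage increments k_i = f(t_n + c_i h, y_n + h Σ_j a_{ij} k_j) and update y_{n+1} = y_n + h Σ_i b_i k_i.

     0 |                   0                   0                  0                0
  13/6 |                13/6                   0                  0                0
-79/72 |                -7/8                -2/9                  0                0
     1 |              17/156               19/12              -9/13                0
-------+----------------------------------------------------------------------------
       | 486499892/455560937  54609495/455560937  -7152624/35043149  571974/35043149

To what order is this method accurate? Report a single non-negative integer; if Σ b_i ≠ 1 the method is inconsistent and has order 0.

3

b = (486499892/455560937, 54609495/455560937, -7152624/35043149, 571974/35043149)
c = (0, 13/6, -79/72, 1)
Ac = (0, 0, -13/27, 1961/468)
Σ b_i: 486499892/455560937·1 + 54609495/455560937·1 + (-7152624/35043149)·1 + 571974/35043149·1 = 1 ✓
b·c: 54609495/455560937·13/6 + (-7152624/35043149)·(-79/72) + 571974/35043149·1 = 1/2 ✓
b·c²: 54609495/455560937·169/36 + (-7152624/35043149)·6241/5184 + 571974/35043149·1 = 1/3 ✓
b·Ac: (-7152624/35043149)·(-13/27) + 571974/35043149·1961/468 = 1/6 ✓
b·c³: 54609495/455560937·2197/216 + (-7152624/35043149)·(-493039/373248) + 571974/35043149·1 = 15191150293/10092426912 ≠ 1/4 ⇒ order 3.
b·(c∘Ac): (-7152624/35043149)·1027/1944 + 571974/35043149·1961/468 = -2764013/70086298 ≠ 1/8
b·Ac²: (-7152624/35043149)·(-169/162) + 571974/35043149·148249/22464 = 3236076061/10092426912 ≠ 1/12
b·A²c: 571974/35043149·1/3 = 190658/35043149 ≠ 1/24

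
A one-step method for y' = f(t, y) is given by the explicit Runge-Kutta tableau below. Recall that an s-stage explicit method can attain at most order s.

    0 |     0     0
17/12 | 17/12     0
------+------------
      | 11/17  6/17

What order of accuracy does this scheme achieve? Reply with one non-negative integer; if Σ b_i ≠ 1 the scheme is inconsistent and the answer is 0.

b = (11/17, 6/17)
c = (0, 17/12)
Σ b_i: 11/17·1 + 6/17·1 = 1 ✓
b·c: 6/17·17/12 = 1/2 ✓; 2 stages ⇒ order 2.

2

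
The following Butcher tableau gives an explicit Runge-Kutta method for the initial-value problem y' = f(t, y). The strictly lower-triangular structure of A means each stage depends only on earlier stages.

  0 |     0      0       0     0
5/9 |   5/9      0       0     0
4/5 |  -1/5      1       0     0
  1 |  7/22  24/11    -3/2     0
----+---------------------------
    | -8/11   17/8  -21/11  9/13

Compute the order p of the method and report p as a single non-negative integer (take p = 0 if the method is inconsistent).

b = (-8/11, 17/8, -21/11, 9/13)
c = (0, 5/9, 4/5, 1)
Ac = (0, 0, 5/9, 2/165)
Σ b_i: (-8/11)·1 + 17/8·1 + (-21/11)·1 + 9/13·1 = 207/1144 ≠ 1 ⇒ order 0.

0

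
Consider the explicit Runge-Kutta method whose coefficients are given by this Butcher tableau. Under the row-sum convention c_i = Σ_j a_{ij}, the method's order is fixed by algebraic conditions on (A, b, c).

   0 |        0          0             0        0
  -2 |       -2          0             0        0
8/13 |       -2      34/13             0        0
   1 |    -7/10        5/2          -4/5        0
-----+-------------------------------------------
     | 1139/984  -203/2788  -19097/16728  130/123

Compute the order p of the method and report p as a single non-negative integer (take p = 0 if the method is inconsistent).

3

b = (1139/984, -203/2788, -19097/16728, 130/123)
c = (0, -2, 8/13, 1)
Ac = (0, 0, -68/13, -357/65)
Σ b_i: 1139/984·1 + (-203/2788)·1 + (-19097/16728)·1 + 130/123·1 = 1 ✓
b·c: (-203/2788)·(-2) + (-19097/16728)·8/13 + 130/123·1 = 1/2 ✓
b·c²: (-203/2788)·4 + (-19097/16728)·64/169 + 130/123·1 = 1/3 ✓
b·Ac: (-19097/16728)·(-68/13) + 130/123·(-357/65) = 1/6 ✓
b·c³: (-203/2788)·(-8) + (-19097/16728)·512/2197 + 130/123·1 = 732/533 ≠ 1/4 ⇒ order 3.
b·(c∘Ac): (-19097/16728)·(-544/169) + 130/123·(-357/65) = -262/123 ≠ 1/8
b·Ac²: (-19097/16728)·136/13 + 130/123·8194/845 = -903/533 ≠ 1/12
b·A²c: 130/123·272/65 = 544/123 ≠ 1/24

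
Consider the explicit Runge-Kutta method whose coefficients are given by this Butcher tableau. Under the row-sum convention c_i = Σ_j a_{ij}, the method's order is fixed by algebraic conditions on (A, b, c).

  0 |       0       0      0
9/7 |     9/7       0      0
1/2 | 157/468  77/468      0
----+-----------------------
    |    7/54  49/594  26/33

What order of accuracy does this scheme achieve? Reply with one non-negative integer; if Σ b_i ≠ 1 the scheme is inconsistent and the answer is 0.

b = (7/54, 49/594, 26/33)
c = (0, 9/7, 1/2)
Ac = (0, 0, 11/52)
Σ b_i: 7/54·1 + 49/594·1 + 26/33·1 = 1 ✓
b·c: 49/594·9/7 + 26/33·1/2 = 1/2 ✓
b·c²: 49/594·81/49 + 26/33·1/4 = 1/3 ✓
b·Ac: 26/33·11/52 = 1/6 ✓; 3 stages ⇒ order 3.

3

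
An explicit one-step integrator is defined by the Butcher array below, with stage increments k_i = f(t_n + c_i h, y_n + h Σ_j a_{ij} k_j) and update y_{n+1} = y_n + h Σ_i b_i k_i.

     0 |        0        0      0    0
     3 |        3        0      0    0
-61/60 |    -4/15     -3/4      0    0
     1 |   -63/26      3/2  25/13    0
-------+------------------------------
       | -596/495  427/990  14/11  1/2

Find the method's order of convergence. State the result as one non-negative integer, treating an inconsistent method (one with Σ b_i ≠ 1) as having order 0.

b = (-596/495, 427/990, 14/11, 1/2)
c = (0, 3, -61/60, 1)
Ac = (0, 0, -9/4, 397/156)
Σ b_i: (-596/495)·1 + 427/990·1 + 14/11·1 + 1/2·1 = 1 ✓
b·c: 427/990·3 + 14/11·(-61/60) + 1/2·1 = 1/2 ✓
b·c²: 427/990·9 + 14/11·3721/3600 + 1/2·1 = 112807/19800 ≠ 1/3 ⇒ order 2.
b·Ac: 14/11·(-9/4) + 1/2·397/156 = -5461/3432 ≠ 1/6

2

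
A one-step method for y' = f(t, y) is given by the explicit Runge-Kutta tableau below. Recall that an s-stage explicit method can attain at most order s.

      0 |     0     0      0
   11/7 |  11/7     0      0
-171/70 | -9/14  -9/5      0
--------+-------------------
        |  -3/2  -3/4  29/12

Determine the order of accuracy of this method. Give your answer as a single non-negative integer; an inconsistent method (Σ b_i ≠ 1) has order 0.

b = (-3/2, -3/4, 29/12)
c = (0, 11/7, -171/70)
Ac = (0, 0, -99/35)
Σ b_i: (-3/2)·1 + (-3/4)·1 + 29/12·1 = 1/6 ≠ 1 ⇒ order 0.

0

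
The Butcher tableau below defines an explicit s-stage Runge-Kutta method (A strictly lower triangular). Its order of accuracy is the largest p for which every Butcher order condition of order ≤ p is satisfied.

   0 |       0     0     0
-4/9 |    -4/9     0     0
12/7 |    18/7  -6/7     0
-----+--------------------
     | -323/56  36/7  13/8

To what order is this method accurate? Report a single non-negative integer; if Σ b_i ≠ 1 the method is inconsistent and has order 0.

2

b = (-323/56, 36/7, 13/8)
c = (0, -4/9, 12/7)
Ac = (0, 0, 8/21)
Σ b_i: (-323/56)·1 + 36/7·1 + 13/8·1 = 1 ✓
b·c: 36/7·(-4/9) + 13/8·12/7 = 1/2 ✓
b·c²: 36/7·16/81 + 13/8·144/49 = 2554/441 ≠ 1/3 ⇒ order 2.
b·Ac: 13/8·8/21 = 13/21 ≠ 1/6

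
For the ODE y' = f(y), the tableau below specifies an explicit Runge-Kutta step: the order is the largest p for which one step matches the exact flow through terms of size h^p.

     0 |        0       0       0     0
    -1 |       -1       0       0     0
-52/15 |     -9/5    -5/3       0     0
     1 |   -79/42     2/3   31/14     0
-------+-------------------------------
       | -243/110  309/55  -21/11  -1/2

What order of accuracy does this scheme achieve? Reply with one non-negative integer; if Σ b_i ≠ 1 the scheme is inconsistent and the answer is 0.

b = (-243/110, 309/55, -21/11, -1/2)
c = (0, -1, -52/15, 1)
Ac = (0, 0, 5/3, -292/35)
Σ b_i: (-243/110)·1 + 309/55·1 + (-21/11)·1 + (-1/2)·1 = 1 ✓
b·c: 309/55·(-1) + (-21/11)·(-52/15) + (-1/2)·1 = 1/2 ✓
b·c²: 309/55·1 + (-21/11)·2704/225 + (-1/2)·1 = -29411/1650 ≠ 1/3 ⇒ order 2.
b·Ac: (-21/11)·5/3 + (-1/2)·(-292/35) = 381/385 ≠ 1/6

2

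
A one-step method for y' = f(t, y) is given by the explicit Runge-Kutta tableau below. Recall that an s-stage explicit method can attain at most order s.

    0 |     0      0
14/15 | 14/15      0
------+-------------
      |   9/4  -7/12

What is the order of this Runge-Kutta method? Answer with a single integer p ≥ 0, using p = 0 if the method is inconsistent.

b = (9/4, -7/12)
c = (0, 14/15)
Σ b_i: 9/4·1 + (-7/12)·1 = 5/3 ≠ 1 ⇒ order 0.

0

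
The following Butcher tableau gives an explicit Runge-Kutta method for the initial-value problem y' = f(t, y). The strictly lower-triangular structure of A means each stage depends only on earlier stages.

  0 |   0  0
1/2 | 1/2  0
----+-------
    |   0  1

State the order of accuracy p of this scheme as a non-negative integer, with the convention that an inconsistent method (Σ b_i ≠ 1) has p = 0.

b = (0, 1)
c = (0, 1/2)
Σ b_i: 1·1 = 1 ✓
b·c: 1·1/2 = 1/2 ✓; 2 stages ⇒ order 2.

2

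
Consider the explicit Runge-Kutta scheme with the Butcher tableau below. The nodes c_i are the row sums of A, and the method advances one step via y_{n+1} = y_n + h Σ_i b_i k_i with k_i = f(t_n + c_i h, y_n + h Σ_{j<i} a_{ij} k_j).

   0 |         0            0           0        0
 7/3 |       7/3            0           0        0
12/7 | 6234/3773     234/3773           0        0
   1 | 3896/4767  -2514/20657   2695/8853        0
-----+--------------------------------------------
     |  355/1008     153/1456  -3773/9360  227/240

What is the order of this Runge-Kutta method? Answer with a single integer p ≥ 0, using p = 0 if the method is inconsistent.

b = (355/1008, 153/1456, -3773/9360, 227/240)
c = (0, 7/3, 12/7, 1)
Ac = (0, 0, 78/539, 54/227)
Σ b_i: 355/1008·1 + 153/1456·1 + (-3773/9360)·1 + 227/240·1 = 1 ✓
b·c: 153/1456·7/3 + (-3773/9360)·12/7 + 227/240·1 = 1/2 ✓
b·c²: 153/1456·49/9 + (-3773/9360)·144/49 + 227/240·1 = 1/3 ✓
b·Ac: (-3773/9360)·78/539 + 227/240·54/227 = 1/6 ✓
b·c³: 153/1456·343/27 + (-3773/9360)·1728/343 + 227/240·1 = 1/4 ✓
b·(c∘Ac): (-3773/9360)·936/3773 + 227/240·54/227 = 1/8 ✓
b·Ac²: (-3773/9360)·26/77 + 227/240·158/681 = 1/12 ✓
b·A²c: 227/240·10/227 = 1/24 ✓; 4 stages ⇒ order 4.

4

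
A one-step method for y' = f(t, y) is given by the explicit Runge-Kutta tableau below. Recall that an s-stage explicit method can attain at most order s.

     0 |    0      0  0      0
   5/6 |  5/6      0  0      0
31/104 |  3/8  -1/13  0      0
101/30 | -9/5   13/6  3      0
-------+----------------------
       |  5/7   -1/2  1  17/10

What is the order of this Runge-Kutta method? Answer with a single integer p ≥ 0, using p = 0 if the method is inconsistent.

b = (5/7, -1/2, 1, 17/10)
c = (0, 5/6, 31/104, 101/30)
Ac = (0, 0, -5/78, 2527/936)
Σ b_i: 5/7·1 + (-1/2)·1 + 1·1 + 17/10·1 = 102/35 ≠ 1 ⇒ order 0.

0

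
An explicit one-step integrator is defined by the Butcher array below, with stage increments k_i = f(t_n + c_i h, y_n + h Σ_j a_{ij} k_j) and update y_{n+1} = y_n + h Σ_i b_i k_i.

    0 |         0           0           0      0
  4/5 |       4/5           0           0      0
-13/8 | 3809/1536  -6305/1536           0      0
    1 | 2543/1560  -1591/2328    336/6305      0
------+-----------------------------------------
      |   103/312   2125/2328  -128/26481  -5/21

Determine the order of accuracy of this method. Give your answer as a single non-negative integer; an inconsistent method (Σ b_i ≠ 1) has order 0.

b = (103/312, 2125/2328, -128/26481, -5/21)
c = (0, 4/5, -13/8, 1)
Ac = (0, 0, -1261/384, -19/30)
Σ b_i: 103/312·1 + 2125/2328·1 + (-128/26481)·1 + (-5/21)·1 = 1 ✓
b·c: 2125/2328·4/5 + (-128/26481)·(-13/8) + (-5/21)·1 = 1/2 ✓
b·c²: 2125/2328·16/25 + (-128/26481)·169/64 + (-5/21)·1 = 1/3 ✓
b·Ac: (-128/26481)·(-1261/384) + (-5/21)·(-19/30) = 1/6 ✓
b·c³: 2125/2328·64/125 + (-128/26481)·(-2197/512) + (-5/21)·1 = 1/4 ✓
b·(c∘Ac): (-128/26481)·16393/3072 + (-5/21)·(-19/30) = 1/8 ✓
b·Ac²: (-128/26481)·(-1261/480) + (-5/21)·(-89/300) = 1/12 ✓
b·A²c: (-5/21)·(-7/40) = 1/24 ✓; 4 stages ⇒ order 4.

4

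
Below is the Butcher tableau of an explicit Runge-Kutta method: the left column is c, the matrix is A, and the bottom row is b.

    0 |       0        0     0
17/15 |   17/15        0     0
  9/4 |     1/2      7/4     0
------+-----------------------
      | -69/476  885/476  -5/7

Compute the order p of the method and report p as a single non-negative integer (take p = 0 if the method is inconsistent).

b = (-69/476, 885/476, -5/7)
c = (0, 17/15, 9/4)
Ac = (0, 0, 119/60)
Σ b_i: (-69/476)·1 + 885/476·1 + (-5/7)·1 = 1 ✓
b·c: 885/476·17/15 + (-5/7)·9/4 = 1/2 ✓
b·c²: 885/476·289/225 + (-5/7)·81/16 = -2063/1680 ≠ 1/3 ⇒ order 2.
b·Ac: (-5/7)·119/60 = -17/12 ≠ 1/6

2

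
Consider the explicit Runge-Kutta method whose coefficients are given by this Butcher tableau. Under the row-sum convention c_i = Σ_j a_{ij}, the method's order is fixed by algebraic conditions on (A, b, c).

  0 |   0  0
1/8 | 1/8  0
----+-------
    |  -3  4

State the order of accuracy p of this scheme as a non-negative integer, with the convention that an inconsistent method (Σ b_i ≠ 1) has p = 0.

2

b = (-3, 4)
c = (0, 1/8)
Σ b_i: (-3)·1 + 4·1 = 1 ✓
b·c: 4·1/8 = 1/2 ✓; 2 stages ⇒ order 2.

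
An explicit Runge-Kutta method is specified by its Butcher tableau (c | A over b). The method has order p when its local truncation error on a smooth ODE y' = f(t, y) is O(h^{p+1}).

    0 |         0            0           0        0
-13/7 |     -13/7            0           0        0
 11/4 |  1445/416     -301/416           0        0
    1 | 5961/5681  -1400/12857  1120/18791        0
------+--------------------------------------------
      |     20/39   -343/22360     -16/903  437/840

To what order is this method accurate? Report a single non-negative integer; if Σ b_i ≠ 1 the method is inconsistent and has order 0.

4

b = (20/39, -343/22360, -16/903, 437/840)
c = (0, -13/7, 11/4, 1)
Ac = (0, 0, 43/32, 160/437)
Σ b_i: 20/39·1 + (-343/22360)·1 + (-16/903)·1 + 437/840·1 = 1 ✓
b·c: (-343/22360)·(-13/7) + (-16/903)·11/4 + 437/840·1 = 1/2 ✓
b·c²: (-343/22360)·169/49 + (-16/903)·121/16 + 437/840·1 = 1/3 ✓
b·Ac: (-16/903)·43/32 + 437/840·160/437 = 1/6 ✓
b·c³: (-343/22360)·(-2197/343) + (-16/903)·1331/64 + 437/840·1 = 1/4 ✓
b·(c∘Ac): (-16/903)·473/128 + 437/840·160/437 = 1/8 ✓
b·Ac²: (-16/903)·(-559/224) + 437/840·10/133 = 1/12 ✓
b·A²c: 437/840·35/437 = 1/24 ✓; 4 stages ⇒ order 4.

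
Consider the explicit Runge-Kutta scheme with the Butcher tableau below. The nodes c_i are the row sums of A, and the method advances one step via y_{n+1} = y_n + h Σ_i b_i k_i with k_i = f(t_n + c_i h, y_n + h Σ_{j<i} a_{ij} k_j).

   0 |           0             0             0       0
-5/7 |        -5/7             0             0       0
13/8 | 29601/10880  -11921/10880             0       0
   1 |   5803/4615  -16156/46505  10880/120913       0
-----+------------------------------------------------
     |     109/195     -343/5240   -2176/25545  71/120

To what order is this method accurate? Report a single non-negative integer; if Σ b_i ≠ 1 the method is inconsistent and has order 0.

4

b = (109/195, -343/5240, -2176/25545, 71/120)
c = (0, -5/7, 13/8, 1)
Ac = (0, 0, 1703/2176, 28/71)
Σ b_i: 109/195·1 + (-343/5240)·1 + (-2176/25545)·1 + 71/120·1 = 1 ✓
b·c: (-343/5240)·(-5/7) + (-2176/25545)·13/8 + 71/120·1 = 1/2 ✓
b·c²: (-343/5240)·25/49 + (-2176/25545)·169/64 + 71/120·1 = 1/3 ✓
b·Ac: (-2176/25545)·1703/2176 + 71/120·28/71 = 1/6 ✓
b·c³: (-343/5240)·(-125/343) + (-2176/25545)·2197/512 + 71/120·1 = 1/4 ✓
b·(c∘Ac): (-2176/25545)·22139/17408 + 71/120·28/71 = 1/8 ✓
b·Ac²: (-2176/25545)·(-8515/15232) + 71/120·30/497 = 1/12 ✓
b·A²c: 71/120·5/71 = 1/24 ✓; 4 stages ⇒ order 4.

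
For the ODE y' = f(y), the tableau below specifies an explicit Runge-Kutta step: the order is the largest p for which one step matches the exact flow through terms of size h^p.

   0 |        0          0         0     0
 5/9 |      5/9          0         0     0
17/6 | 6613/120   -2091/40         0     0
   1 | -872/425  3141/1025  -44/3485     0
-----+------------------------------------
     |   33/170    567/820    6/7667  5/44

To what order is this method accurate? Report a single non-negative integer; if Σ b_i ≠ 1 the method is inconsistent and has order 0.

4

b = (33/170, 567/820, 6/7667, 5/44)
c = (0, 5/9, 17/6, 1)
Ac = (0, 0, -697/24, 5/3)
Σ b_i: 33/170·1 + 567/820·1 + 6/7667·1 + 5/44·1 = 1 ✓
b·c: 567/820·5/9 + 6/7667·17/6 + 5/44·1 = 1/2 ✓
b·c²: 567/820·25/81 + 6/7667·289/36 + 5/44·1 = 1/3 ✓
b·Ac: 6/7667·(-697/24) + 5/44·5/3 = 1/6 ✓
b·c³: 567/820·125/729 + 6/7667·4913/216 + 5/44·1 = 1/4 ✓
b·(c∘Ac): 6/7667·(-11849/144) + 5/44·5/3 = 1/8 ✓
b·Ac²: 6/7667·(-3485/216) + 5/44·38/45 = 1/12 ✓
b·A²c: 5/44·11/30 = 1/24 ✓; 4 stages ⇒ order 4.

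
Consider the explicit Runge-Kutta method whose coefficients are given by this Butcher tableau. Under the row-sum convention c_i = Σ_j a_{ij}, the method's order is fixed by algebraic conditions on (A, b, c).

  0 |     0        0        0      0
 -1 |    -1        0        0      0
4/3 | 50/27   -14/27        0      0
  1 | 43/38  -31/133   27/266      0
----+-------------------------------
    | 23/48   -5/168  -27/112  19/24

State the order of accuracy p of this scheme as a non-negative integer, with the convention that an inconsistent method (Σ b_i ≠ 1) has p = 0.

b = (23/48, -5/168, -27/112, 19/24)
c = (0, -1, 4/3, 1)
Ac = (0, 0, 14/27, 7/19)
Σ b_i: 23/48·1 + (-5/168)·1 + (-27/112)·1 + 19/24·1 = 1 ✓
b·c: (-5/168)·(-1) + (-27/112)·4/3 + 19/24·1 = 1/2 ✓
b·c²: (-5/168)·1 + (-27/112)·16/9 + 19/24·1 = 1/3 ✓
b·Ac: (-27/112)·14/27 + 19/24·7/19 = 1/6 ✓
b·c³: (-5/168)·(-1) + (-27/112)·64/27 + 19/24·1 = 1/4 ✓
b·(c∘Ac): (-27/112)·56/81 + 19/24·7/19 = 1/8 ✓
b·Ac²: (-27/112)·(-14/27) + 19/24·(-1/19) = 1/12 ✓
b·A²c: 19/24·1/19 = 1/24 ✓; 4 stages ⇒ order 4.

4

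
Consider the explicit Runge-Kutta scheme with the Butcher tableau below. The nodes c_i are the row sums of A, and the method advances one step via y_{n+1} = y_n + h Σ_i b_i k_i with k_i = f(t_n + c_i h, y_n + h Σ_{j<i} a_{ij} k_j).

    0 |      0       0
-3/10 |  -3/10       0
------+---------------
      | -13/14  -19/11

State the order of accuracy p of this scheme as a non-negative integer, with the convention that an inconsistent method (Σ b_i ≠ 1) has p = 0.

0

b = (-13/14, -19/11)
c = (0, -3/10)
Σ b_i: (-13/14)·1 + (-19/11)·1 = -409/154 ≠ 1 ⇒ order 0.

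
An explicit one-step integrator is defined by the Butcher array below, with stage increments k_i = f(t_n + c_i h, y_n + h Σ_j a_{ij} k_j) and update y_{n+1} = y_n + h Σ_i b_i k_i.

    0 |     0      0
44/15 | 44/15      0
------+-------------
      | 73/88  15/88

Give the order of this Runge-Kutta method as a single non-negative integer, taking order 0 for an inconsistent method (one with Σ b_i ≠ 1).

b = (73/88, 15/88)
c = (0, 44/15)
Σ b_i: 73/88·1 + 15/88·1 = 1 ✓
b·c: 15/88·44/15 = 1/2 ✓; 2 stages ⇒ order 2.

2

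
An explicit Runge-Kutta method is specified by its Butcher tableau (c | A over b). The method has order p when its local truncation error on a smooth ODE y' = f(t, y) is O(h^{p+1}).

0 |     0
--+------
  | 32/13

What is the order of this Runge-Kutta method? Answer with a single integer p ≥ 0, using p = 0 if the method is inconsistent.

0

b = (32/13)
c = (0)
Σ b_i: 32/13·1 = 32/13 ≠ 1 ⇒ order 0.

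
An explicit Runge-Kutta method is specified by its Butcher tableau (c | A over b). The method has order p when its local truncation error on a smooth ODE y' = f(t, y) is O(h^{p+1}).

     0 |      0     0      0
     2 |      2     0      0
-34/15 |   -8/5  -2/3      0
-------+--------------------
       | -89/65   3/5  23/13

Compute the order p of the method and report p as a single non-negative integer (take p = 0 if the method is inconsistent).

b = (-89/65, 3/5, 23/13)
c = (0, 2, -34/15)
Ac = (0, 0, -4/3)
Σ b_i: (-89/65)·1 + 3/5·1 + 23/13·1 = 1 ✓
b·c: 3/5·2 + 23/13·(-34/15) = -548/195 ≠ 1/2 ⇒ order 1.

1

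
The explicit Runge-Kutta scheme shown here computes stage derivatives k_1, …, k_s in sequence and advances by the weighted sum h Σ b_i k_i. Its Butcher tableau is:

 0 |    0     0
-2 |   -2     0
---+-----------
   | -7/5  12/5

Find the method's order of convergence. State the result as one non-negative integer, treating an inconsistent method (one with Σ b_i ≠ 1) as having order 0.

b = (-7/5, 12/5)
c = (0, -2)
Σ b_i: (-7/5)·1 + 12/5·1 = 1 ✓
b·c: 12/5·(-2) = -24/5 ≠ 1/2 ⇒ order 1.

1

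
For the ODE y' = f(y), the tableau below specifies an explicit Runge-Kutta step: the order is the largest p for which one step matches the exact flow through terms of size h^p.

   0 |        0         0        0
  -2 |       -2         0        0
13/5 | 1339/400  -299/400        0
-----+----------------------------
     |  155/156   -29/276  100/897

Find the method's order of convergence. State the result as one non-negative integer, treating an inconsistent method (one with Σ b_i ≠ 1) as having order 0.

b = (155/156, -29/276, 100/897)
c = (0, -2, 13/5)
Ac = (0, 0, 299/200)
Σ b_i: 155/156·1 + (-29/276)·1 + 100/897·1 = 1 ✓
b·c: (-29/276)·(-2) + 100/897·13/5 = 1/2 ✓
b·c²: (-29/276)·4 + 100/897·169/25 = 1/3 ✓
b·Ac: 100/897·299/200 = 1/6 ✓; 3 stages ⇒ order 3.

3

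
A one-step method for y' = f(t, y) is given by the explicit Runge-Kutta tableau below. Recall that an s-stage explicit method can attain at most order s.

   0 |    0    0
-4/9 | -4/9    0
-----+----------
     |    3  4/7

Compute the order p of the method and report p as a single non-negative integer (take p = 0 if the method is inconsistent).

b = (3, 4/7)
c = (0, -4/9)
Σ b_i: 3·1 + 4/7·1 = 25/7 ≠ 1 ⇒ order 0.

0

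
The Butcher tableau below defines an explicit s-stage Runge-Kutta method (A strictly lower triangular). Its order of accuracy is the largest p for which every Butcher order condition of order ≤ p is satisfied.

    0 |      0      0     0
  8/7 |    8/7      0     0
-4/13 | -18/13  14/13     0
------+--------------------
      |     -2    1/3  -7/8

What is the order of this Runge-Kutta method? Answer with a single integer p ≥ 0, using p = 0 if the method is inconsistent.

0

b = (-2, 1/3, -7/8)
c = (0, 8/7, -4/13)
Ac = (0, 0, 16/13)
Σ b_i: (-2)·1 + 1/3·1 + (-7/8)·1 = -61/24 ≠ 1 ⇒ order 0.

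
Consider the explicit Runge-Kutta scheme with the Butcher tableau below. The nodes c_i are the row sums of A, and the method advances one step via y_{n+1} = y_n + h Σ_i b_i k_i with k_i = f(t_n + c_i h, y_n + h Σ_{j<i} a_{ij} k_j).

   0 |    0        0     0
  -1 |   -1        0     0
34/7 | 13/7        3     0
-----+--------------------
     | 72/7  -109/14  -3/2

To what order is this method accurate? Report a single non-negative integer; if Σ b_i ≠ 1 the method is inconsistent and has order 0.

2

b = (72/7, -109/14, -3/2)
c = (0, -1, 34/7)
Ac = (0, 0, -3)
Σ b_i: 72/7·1 + (-109/14)·1 + (-3/2)·1 = 1 ✓
b·c: (-109/14)·(-1) + (-3/2)·34/7 = 1/2 ✓
b·c²: (-109/14)·1 + (-3/2)·1156/49 = -4231/98 ≠ 1/3 ⇒ order 2.
b·Ac: (-3/2)·(-3) = 9/2 ≠ 1/6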